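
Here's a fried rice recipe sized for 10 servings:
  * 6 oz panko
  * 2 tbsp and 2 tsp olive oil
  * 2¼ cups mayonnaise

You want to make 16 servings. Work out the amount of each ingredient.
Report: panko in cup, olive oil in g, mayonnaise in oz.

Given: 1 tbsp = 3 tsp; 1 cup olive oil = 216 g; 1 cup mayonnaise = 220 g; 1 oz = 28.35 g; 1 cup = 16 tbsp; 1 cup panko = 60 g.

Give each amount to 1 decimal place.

panko: 4.5 cup; olive oil: 57.6 g; mayonnaise: 27.9 oz

Scaling factor: 16/10 = 8/5 = 1.6.
panko: 6 oz × 8/5 × 28.35 g/oz ÷ 60 g/cup ≈ 4.5 cup
olive oil: (2 tbsp + 2 tsp = 8/3 tbsp) × 8/5 ÷ 16 tbsp/cup × 216 g/cup = 57.6 g
mayonnaise: 2.25 cup × 8/5 × 220 g/cup ÷ 28.35 g/oz ≈ 27.9 oz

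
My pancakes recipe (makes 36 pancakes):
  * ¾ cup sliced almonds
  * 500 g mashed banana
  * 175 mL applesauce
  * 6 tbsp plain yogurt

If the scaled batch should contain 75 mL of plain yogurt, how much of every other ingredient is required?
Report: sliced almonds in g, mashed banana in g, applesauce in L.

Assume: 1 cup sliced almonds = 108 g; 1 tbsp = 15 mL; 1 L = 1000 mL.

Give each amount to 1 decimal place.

The original recipe has 90 mL of plain yogurt, so the scaling factor is 75 ÷ 90 = 5/6.
sliced almonds: 0.75 cup × 5/6 × 108 g/cup = 67.5 g
mashed banana: 500 g × 5/6 ≈ 416.7 g
applesauce: 175 mL × 5/6 ÷ 1000 mL/L ≈ 0.1 L

sliced almonds: 67.5 g; mashed banana: 416.7 g; applesauce: 0.1 L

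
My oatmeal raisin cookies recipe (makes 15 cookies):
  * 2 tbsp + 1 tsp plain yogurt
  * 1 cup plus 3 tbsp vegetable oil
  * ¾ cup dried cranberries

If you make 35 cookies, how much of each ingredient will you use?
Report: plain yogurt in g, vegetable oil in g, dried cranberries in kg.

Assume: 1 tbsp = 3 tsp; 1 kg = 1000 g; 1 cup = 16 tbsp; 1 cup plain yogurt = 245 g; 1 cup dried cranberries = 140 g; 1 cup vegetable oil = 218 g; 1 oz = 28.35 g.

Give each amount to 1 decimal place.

plain yogurt: 83.4 g; vegetable oil: 604.0 g; dried cranberries: 0.2 kg

Scaling factor: 35/15 = 7/3.
plain yogurt: (2 tbsp + 1 tsp = 7/3 tbsp) × 7/3 ÷ 16 tbsp/cup × 245 g/cup ≈ 83.4 g
vegetable oil: (1 cup + 3 tbsp = 1.1875 cup) × 7/3 × 218 g/cup ≈ 604.0 g
dried cranberries: 0.75 cup × 7/3 × 140 g/cup ÷ 1000 g/kg ≈ 0.2 kg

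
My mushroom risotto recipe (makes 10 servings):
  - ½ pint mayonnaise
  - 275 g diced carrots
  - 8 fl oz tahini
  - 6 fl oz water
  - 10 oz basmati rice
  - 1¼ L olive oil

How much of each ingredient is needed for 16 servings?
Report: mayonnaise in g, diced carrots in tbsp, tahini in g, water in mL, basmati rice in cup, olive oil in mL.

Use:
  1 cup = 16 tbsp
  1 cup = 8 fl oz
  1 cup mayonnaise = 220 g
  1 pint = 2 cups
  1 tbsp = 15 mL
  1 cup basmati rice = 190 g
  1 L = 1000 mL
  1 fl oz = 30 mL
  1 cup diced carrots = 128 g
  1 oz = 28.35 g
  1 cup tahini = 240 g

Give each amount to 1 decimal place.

mayonnaise: 352.0 g; diced carrots: 55.0 tbsp; tahini: 384.0 g; water: 288.0 mL; basmati rice: 2.4 cup; olive oil: 2000.0 mL

Scaling factor: 16/10 = 8/5 = 1.6.
mayonnaise: 0.5 pint × 8/5 × 2 cup/pint × 220 g/cup = 352.0 g
diced carrots: 275 g × 8/5 ÷ 128 g/cup × 16 tbsp/cup = 55.0 tbsp
tahini: 8 fl oz × 8/5 ÷ 8 fl oz/cup × 240 g/cup = 384.0 g
water: 6 fl oz × 8/5 × 30 mL/fl oz = 288.0 mL
basmati rice: 10 oz × 8/5 × 28.35 g/oz ÷ 190 g/cup ≈ 2.4 cup
olive oil: 1.25 L × 8/5 × 1000 mL/L = 2000.0 mL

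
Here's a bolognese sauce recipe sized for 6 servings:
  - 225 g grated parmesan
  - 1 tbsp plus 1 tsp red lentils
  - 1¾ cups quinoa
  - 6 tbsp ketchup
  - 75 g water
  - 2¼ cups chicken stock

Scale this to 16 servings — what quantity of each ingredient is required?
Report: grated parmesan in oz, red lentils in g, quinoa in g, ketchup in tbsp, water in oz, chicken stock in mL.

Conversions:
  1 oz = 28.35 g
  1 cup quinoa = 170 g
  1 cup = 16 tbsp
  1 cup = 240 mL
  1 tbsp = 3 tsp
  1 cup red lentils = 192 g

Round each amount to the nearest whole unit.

grated parmesan: 21 oz; red lentils: 43 g; quinoa: 793 g; ketchup: 16 tbsp; water: 7 oz; chicken stock: 1440 mL

Scaling factor: 16/6 = 8/3.
grated parmesan: 225 g × 8/3 ÷ 28.35 g/oz ≈ 21 oz
red lentils: (1 tbsp + 1 tsp = 4/3 tbsp) × 8/3 ÷ 16 tbsp/cup × 192 g/cup ≈ 43 g
quinoa: 1.75 cup × 8/3 × 170 g/cup ≈ 793 g
ketchup: 6 tbsp × 8/3 = 16 tbsp
water: 75 g × 8/3 ÷ 28.35 g/oz ≈ 7 oz
chicken stock: 2.25 cup × 8/3 × 240 mL/cup = 1440 mL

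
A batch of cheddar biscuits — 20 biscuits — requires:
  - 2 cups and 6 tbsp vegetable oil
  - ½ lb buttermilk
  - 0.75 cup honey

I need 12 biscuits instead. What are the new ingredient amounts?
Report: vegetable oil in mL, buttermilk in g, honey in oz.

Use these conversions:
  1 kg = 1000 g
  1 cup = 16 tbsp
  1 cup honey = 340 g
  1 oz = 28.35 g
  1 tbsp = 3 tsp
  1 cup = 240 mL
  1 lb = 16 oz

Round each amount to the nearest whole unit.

vegetable oil: 342 mL; buttermilk: 136 g; honey: 5 oz

Scaling factor: 12/20 = 3/5 = 0.6.
vegetable oil: (2 cup + 6 tbsp = 2.375 cup) × 3/5 × 240 mL/cup = 342 mL
buttermilk: 0.5 lb × 3/5 × 16 oz/lb × 28.35 g/oz ≈ 136 g
honey: 0.75 cup × 3/5 × 340 g/cup ÷ 28.35 g/oz ≈ 5 oz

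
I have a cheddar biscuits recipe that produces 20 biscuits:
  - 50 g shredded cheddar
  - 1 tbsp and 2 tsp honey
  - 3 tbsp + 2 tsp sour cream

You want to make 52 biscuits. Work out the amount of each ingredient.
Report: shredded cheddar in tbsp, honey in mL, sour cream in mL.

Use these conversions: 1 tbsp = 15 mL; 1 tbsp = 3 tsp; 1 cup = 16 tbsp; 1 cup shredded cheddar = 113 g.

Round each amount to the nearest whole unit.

shredded cheddar: 18 tbsp; honey: 65 mL; sour cream: 143 mL

Scaling factor: 52/20 = 13/5 = 2.6.
shredded cheddar: 50 g × 13/5 ÷ 113 g/cup × 16 tbsp/cup ≈ 18 tbsp
honey: (1 tbsp + 2 tsp = 5/3 tbsp) × 13/5 × 15 mL/tbsp = 65 mL
sour cream: (3 tbsp + 2 tsp = 11/3 tbsp) × 13/5 × 15 mL/tbsp = 143 mL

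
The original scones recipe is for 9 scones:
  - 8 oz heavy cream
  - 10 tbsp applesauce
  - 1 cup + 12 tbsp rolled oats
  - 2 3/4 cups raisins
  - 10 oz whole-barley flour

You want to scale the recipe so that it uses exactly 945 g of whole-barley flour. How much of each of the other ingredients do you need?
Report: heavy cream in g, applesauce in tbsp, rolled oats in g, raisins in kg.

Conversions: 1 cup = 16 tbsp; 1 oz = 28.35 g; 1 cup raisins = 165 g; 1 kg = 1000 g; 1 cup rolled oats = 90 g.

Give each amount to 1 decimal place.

The original recipe has 283.5 g of whole-barley flour, so the scaling factor is 945 ÷ 283.5 = 10/3.
heavy cream: 8 oz × 10/3 × 28.35 g/oz = 756.0 g
applesauce: 10 tbsp × 10/3 ≈ 33.3 tbsp
rolled oats: (1 cup + 12 tbsp = 1.75 cup) × 10/3 × 90 g/cup = 525.0 g
raisins: 2.75 cup × 10/3 × 165 g/cup ÷ 1000 g/kg ≈ 1.5 kg

heavy cream: 756.0 g; applesauce: 33.3 tbsp; rolled oats: 525.0 g; raisins: 1.5 kg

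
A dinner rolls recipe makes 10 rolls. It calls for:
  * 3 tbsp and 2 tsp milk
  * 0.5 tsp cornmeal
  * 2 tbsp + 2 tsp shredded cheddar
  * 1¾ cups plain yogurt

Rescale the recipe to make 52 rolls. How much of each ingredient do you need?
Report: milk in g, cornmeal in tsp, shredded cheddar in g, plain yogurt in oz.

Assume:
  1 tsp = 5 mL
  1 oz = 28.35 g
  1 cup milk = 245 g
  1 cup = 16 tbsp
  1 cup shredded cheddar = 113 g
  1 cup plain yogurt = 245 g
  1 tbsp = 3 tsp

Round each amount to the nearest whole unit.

Scaling factor: 52/10 = 26/5 = 5.2.
milk: (3 tbsp + 2 tsp = 11/3 tbsp) × 26/5 ÷ 16 tbsp/cup × 245 g/cup ≈ 292 g
cornmeal: 0.5 tsp × 26/5 ≈ 3 tsp
shredded cheddar: (2 tbsp + 2 tsp = 8/3 tbsp) × 26/5 ÷ 16 tbsp/cup × 113 g/cup ≈ 98 g
plain yogurt: 1.75 cup × 26/5 × 245 g/cup ÷ 28.35 g/oz ≈ 79 oz

milk: 292 g; cornmeal: 3 tsp; shredded cheddar: 98 g; plain yogurt: 79 oz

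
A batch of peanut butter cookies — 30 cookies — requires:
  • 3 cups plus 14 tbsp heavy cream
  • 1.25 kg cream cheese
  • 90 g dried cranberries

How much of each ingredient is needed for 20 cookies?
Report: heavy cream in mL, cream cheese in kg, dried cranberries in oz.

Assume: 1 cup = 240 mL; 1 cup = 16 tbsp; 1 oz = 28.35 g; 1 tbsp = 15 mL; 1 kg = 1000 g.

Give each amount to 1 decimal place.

Scaling factor: 20/30 = 2/3.
heavy cream: (3 cup + 14 tbsp = 3.875 cup) × 2/3 × 240 mL/cup = 620.0 mL
cream cheese: 1.25 kg × 2/3 ≈ 0.8 kg
dried cranberries: 90 g × 2/3 ÷ 28.35 g/oz ≈ 2.1 oz

heavy cream: 620.0 mL; cream cheese: 0.8 kg; dried cranberries: 2.1 oz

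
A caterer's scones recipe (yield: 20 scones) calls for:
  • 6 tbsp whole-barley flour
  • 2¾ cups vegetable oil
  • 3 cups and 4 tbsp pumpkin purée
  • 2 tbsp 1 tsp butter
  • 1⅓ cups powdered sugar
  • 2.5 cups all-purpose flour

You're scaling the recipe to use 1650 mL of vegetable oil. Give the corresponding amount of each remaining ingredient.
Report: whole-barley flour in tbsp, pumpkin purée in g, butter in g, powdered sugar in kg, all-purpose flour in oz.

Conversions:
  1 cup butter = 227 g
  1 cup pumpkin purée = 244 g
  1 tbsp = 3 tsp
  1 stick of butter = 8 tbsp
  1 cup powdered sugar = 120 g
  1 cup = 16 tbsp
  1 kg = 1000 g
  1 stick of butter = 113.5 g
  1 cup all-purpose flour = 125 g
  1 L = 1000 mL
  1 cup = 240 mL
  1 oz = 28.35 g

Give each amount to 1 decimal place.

whole-barley flour: 15.0 tbsp; pumpkin purée: 1982.5 g; butter: 82.8 g; powdered sugar: 0.4 kg; all-purpose flour: 27.6 oz

The original recipe has 660 mL of vegetable oil, so the scaling factor is 1650 ÷ 660 = 5/2 = 2.5.
whole-barley flour: 6 tbsp × 5/2 = 15.0 tbsp
pumpkin purée: (3 cup + 4 tbsp = 3.25 cup) × 5/2 × 244 g/cup = 1982.5 g
butter: (2 tbsp + 1 tsp = 7/3 tbsp) × 5/2 ÷ 8 tbsp/stick × 113.5 g/stick ≈ 82.8 g
powdered sugar: 4/3 cup × 5/2 × 120 g/cup ÷ 1000 g/kg = 0.4 kg
all-purpose flour: 2.5 cup × 5/2 × 125 g/cup ÷ 28.35 g/oz ≈ 27.6 oz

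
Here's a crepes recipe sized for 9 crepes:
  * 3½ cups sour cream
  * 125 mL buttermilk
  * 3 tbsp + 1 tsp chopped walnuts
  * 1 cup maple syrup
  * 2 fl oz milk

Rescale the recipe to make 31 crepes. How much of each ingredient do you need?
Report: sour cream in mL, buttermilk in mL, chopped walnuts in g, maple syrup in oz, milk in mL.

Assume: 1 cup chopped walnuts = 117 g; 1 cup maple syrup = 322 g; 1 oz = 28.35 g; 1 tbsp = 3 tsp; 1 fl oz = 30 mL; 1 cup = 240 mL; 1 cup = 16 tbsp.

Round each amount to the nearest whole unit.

sour cream: 2893 mL; buttermilk: 431 mL; chopped walnuts: 84 g; maple syrup: 39 oz; milk: 207 mL

Scaling factor: 31/9.
sour cream: 3.5 cup × 31/9 × 240 mL/cup ≈ 2893 mL
buttermilk: 125 mL × 31/9 ≈ 431 mL
chopped walnuts: (3 tbsp + 1 tsp = 10/3 tbsp) × 31/9 ÷ 16 tbsp/cup × 117 g/cup ≈ 84 g
maple syrup: 1 cup × 31/9 × 322 g/cup ÷ 28.35 g/oz ≈ 39 oz
milk: 2 fl oz × 31/9 × 30 mL/fl oz ≈ 207 mL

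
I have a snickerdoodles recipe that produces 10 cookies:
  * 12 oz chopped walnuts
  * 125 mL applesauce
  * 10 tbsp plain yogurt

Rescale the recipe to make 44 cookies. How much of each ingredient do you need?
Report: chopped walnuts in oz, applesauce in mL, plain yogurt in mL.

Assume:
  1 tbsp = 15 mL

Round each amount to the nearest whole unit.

Scaling factor: 44/10 = 22/5 = 4.4.
chopped walnuts: 12 oz × 22/5 ≈ 53 oz
applesauce: 125 mL × 22/5 = 550 mL
plain yogurt: 10 tbsp × 22/5 × 15 mL/tbsp = 660 mL

chopped walnuts: 53 oz; applesauce: 550 mL; plain yogurt: 660 mL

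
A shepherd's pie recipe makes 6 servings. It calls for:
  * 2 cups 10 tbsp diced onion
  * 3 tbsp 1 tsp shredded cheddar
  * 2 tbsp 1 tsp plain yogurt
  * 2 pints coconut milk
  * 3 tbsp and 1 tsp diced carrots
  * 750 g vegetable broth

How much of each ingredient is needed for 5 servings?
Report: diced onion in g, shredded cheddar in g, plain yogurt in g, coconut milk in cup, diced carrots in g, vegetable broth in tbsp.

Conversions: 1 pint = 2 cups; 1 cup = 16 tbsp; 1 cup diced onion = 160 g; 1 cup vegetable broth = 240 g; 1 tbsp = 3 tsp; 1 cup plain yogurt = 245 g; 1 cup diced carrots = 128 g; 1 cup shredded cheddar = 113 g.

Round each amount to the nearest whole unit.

diced onion: 350 g; shredded cheddar: 20 g; plain yogurt: 30 g; coconut milk: 3 cup; diced carrots: 22 g; vegetable broth: 42 tbsp

Scaling factor: 5/6.
diced onion: (2 cup + 10 tbsp = 2.625 cup) × 5/6 × 160 g/cup = 350 g
shredded cheddar: (3 tbsp + 1 tsp = 10/3 tbsp) × 5/6 ÷ 16 tbsp/cup × 113 g/cup ≈ 20 g
plain yogurt: (2 tbsp + 1 tsp = 7/3 tbsp) × 5/6 ÷ 16 tbsp/cup × 245 g/cup ≈ 30 g
coconut milk: 2 pint × 5/6 × 2 cup/pint ≈ 3 cup
diced carrots: (3 tbsp + 1 tsp = 10/3 tbsp) × 5/6 ÷ 16 tbsp/cup × 128 g/cup ≈ 22 g
vegetable broth: 750 g × 5/6 ÷ 240 g/cup × 16 tbsp/cup ≈ 42 tbsp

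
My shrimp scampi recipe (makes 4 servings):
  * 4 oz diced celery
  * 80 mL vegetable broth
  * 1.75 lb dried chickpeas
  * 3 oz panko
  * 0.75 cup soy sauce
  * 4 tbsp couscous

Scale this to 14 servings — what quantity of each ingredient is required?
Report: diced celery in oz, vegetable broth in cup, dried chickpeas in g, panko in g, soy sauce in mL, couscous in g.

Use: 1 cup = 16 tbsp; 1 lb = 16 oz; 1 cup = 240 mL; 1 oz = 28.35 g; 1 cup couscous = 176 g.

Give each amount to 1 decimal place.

diced celery: 14.0 oz; vegetable broth: 1.2 cup; dried chickpeas: 2778.3 g; panko: 297.7 g; soy sauce: 630.0 mL; couscous: 154.0 g

Scaling factor: 14/4 = 7/2 = 3.5.
diced celery: 4 oz × 7/2 = 14.0 oz
vegetable broth: 80 mL × 7/2 ÷ 240 mL/cup ≈ 1.2 cup
dried chickpeas: 1.75 lb × 7/2 × 16 oz/lb × 28.35 g/oz = 2778.3 g
panko: 3 oz × 7/2 × 28.35 g/oz ≈ 297.7 g
soy sauce: 0.75 cup × 7/2 × 240 mL/cup = 630.0 mL
couscous: 4 tbsp × 7/2 ÷ 16 tbsp/cup × 176 g/cup = 154.0 g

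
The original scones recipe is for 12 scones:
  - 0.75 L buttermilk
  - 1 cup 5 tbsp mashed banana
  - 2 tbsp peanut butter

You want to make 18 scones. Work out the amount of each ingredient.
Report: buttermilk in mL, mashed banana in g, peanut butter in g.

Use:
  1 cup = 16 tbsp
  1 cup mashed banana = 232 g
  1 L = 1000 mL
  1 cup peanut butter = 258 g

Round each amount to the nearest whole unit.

Scaling factor: 18/12 = 3/2 = 1.5.
buttermilk: 0.75 L × 3/2 × 1000 mL/L = 1125 mL
mashed banana: (1 cup + 5 tbsp = 1.3125 cup) × 3/2 × 232 g/cup ≈ 457 g
peanut butter: 2 tbsp × 3/2 ÷ 16 tbsp/cup × 258 g/cup ≈ 48 g

buttermilk: 1125 mL; mashed banana: 457 g; peanut butter: 48 g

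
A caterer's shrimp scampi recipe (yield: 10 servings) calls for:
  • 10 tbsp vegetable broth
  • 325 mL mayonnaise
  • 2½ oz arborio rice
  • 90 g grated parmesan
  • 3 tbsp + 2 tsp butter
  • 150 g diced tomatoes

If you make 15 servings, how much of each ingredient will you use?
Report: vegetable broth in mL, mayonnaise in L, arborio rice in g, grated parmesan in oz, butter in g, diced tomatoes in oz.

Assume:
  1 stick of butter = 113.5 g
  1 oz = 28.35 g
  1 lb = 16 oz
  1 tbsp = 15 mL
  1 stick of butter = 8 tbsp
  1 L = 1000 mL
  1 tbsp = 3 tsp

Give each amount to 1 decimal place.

Scaling factor: 15/10 = 3/2 = 1.5.
vegetable broth: 10 tbsp × 3/2 × 15 mL/tbsp = 225.0 mL
mayonnaise: 325 mL × 3/2 ÷ 1000 mL/L ≈ 0.5 L
arborio rice: 2.5 oz × 3/2 × 28.35 g/oz ≈ 106.3 g
grated parmesan: 90 g × 3/2 ÷ 28.35 g/oz ≈ 4.8 oz
butter: (3 tbsp + 2 tsp = 11/3 tbsp) × 3/2 ÷ 8 tbsp/stick × 113.5 g/stick ≈ 78.0 g
diced tomatoes: 150 g × 3/2 ÷ 28.35 g/oz ≈ 7.9 oz

vegetable broth: 225.0 mL; mayonnaise: 0.5 L; arborio rice: 106.3 g; grated parmesan: 4.8 oz; butter: 78.0 g; diced tomatoes: 7.9 oz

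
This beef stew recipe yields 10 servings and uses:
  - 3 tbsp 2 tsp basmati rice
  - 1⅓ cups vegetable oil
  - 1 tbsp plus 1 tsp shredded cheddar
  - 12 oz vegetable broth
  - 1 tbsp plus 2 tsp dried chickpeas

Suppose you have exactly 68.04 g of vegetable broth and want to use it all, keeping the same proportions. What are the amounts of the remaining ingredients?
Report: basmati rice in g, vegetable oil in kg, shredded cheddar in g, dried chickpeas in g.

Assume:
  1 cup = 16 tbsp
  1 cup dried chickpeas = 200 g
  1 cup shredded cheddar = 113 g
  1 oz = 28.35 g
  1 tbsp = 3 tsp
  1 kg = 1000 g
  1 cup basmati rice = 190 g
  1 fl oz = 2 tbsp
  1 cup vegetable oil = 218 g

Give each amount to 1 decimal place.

basmati rice: 8.7 g; vegetable oil: 0.1 kg; shredded cheddar: 1.9 g; dried chickpeas: 4.2 g

The original recipe has 340.2 g of vegetable broth, so the scaling factor is 68.04 ÷ 340.2 = 1/5 = 0.2.
basmati rice: (3 tbsp + 2 tsp = 11/3 tbsp) × 1/5 ÷ 16 tbsp/cup × 190 g/cup ≈ 8.7 g
vegetable oil: 4/3 cup × 1/5 × 218 g/cup ÷ 1000 g/kg ≈ 0.1 kg
shredded cheddar: (1 tbsp + 1 tsp = 4/3 tbsp) × 1/5 ÷ 16 tbsp/cup × 113 g/cup ≈ 1.9 g
dried chickpeas: (1 tbsp + 2 tsp = 5/3 tbsp) × 1/5 ÷ 16 tbsp/cup × 200 g/cup ≈ 4.2 g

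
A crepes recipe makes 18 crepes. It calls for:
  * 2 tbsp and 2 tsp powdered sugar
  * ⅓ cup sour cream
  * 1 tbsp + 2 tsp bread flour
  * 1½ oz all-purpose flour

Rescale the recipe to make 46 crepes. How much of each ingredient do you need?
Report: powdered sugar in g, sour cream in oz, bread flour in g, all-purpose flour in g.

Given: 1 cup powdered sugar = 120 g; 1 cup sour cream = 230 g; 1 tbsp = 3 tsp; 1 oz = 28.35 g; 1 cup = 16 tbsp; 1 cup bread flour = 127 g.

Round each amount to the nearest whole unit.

powdered sugar: 51 g; sour cream: 7 oz; bread flour: 34 g; all-purpose flour: 109 g

Scaling factor: 46/18 = 23/9.
powdered sugar: (2 tbsp + 2 tsp = 8/3 tbsp) × 23/9 ÷ 16 tbsp/cup × 120 g/cup ≈ 51 g
sour cream: 1/3 cup × 23/9 × 230 g/cup ÷ 28.35 g/oz ≈ 7 oz
bread flour: (1 tbsp + 2 tsp = 5/3 tbsp) × 23/9 ÷ 16 tbsp/cup × 127 g/cup ≈ 34 g
all-purpose flour: 1.5 oz × 23/9 × 28.35 g/oz ≈ 109 g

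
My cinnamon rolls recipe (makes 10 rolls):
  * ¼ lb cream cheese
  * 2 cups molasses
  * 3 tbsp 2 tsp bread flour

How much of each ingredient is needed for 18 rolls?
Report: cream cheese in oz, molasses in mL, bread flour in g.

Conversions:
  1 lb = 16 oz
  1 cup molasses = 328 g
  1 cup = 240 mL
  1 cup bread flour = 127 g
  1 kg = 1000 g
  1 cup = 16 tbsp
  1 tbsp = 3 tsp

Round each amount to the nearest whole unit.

cream cheese: 7 oz; molasses: 864 mL; bread flour: 52 g

Scaling factor: 18/10 = 9/5 = 1.8.
cream cheese: 0.25 lb × 9/5 × 16 oz/lb ≈ 7 oz
molasses: 2 cup × 9/5 × 240 mL/cup = 864 mL
bread flour: (3 tbsp + 2 tsp = 11/3 tbsp) × 9/5 ÷ 16 tbsp/cup × 127 g/cup ≈ 52 g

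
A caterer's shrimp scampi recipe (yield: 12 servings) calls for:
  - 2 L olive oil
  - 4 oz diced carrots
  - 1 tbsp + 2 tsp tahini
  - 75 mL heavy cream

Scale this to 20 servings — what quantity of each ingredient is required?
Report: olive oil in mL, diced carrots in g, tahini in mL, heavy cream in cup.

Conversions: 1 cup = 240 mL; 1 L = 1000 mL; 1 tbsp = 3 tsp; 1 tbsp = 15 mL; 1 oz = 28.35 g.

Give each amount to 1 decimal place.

olive oil: 3333.3 mL; diced carrots: 189.0 g; tahini: 41.7 mL; heavy cream: 0.5 cup

Scaling factor: 20/12 = 5/3.
olive oil: 2 L × 5/3 × 1000 mL/L ≈ 3333.3 mL
diced carrots: 4 oz × 5/3 × 28.35 g/oz = 189.0 g
tahini: (1 tbsp + 2 tsp = 5/3 tbsp) × 5/3 × 15 mL/tbsp ≈ 41.7 mL
heavy cream: 75 mL × 5/3 ÷ 240 mL/cup ≈ 0.5 cup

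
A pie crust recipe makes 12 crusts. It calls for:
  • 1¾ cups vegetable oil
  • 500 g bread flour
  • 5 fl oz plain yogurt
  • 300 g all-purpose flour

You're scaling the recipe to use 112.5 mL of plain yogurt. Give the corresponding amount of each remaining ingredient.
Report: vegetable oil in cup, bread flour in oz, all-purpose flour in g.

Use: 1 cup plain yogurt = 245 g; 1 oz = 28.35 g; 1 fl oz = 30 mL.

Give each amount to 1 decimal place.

vegetable oil: 1.3 cup; bread flour: 13.2 oz; all-purpose flour: 225.0 g

The original recipe has 150 mL of plain yogurt, so the scaling factor is 112.5 ÷ 150 = 3/4 = 0.75.
vegetable oil: 1.75 cup × 3/4 ≈ 1.3 cup
bread flour: 500 g × 3/4 ÷ 28.35 g/oz ≈ 13.2 oz
all-purpose flour: 300 g × 3/4 = 225.0 g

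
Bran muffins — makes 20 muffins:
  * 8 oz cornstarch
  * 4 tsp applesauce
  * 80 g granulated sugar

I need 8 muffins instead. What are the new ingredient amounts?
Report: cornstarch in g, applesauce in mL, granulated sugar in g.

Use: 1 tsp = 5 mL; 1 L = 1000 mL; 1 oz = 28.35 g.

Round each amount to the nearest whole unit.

cornstarch: 91 g; applesauce: 8 mL; granulated sugar: 32 g

Scaling factor: 8/20 = 2/5 = 0.4.
cornstarch: 8 oz × 2/5 × 28.35 g/oz ≈ 91 g
applesauce: 4 tsp × 2/5 × 5 mL/tsp = 8 mL
granulated sugar: 80 g × 2/5 = 32 g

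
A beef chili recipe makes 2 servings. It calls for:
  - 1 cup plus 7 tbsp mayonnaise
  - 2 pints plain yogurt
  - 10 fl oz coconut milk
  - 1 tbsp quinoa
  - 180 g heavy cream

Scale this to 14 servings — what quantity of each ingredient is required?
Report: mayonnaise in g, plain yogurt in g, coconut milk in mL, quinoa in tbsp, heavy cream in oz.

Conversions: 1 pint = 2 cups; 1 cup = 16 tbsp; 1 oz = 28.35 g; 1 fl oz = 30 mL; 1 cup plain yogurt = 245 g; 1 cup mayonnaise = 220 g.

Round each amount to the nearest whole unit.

mayonnaise: 2214 g; plain yogurt: 6860 g; coconut milk: 2100 mL; quinoa: 7 tbsp; heavy cream: 44 oz

Scaling factor: 14/2 = 7.
mayonnaise: (1 cup + 7 tbsp = 1.4375 cup) × 7 × 220 g/cup ≈ 2214 g
plain yogurt: 2 pint × 7 × 2 cup/pint × 245 g/cup = 6860 g
coconut milk: 10 fl oz × 7 × 30 mL/fl oz = 2100 mL
quinoa: 1 tbsp × 7 = 7 tbsp
heavy cream: 180 g × 7 ÷ 28.35 g/oz ≈ 44 oz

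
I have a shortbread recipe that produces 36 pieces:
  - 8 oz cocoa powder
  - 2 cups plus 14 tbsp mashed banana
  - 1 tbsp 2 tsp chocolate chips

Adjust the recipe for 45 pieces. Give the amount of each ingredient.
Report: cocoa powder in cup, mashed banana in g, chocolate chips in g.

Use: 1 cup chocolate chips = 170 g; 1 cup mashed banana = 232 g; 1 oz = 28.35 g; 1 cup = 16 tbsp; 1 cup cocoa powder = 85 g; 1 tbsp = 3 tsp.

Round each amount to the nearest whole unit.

cocoa powder: 3 cup; mashed banana: 834 g; chocolate chips: 22 g

Scaling factor: 45/36 = 5/4 = 1.25.
cocoa powder: 8 oz × 5/4 × 28.35 g/oz ÷ 85 g/cup ≈ 3 cup
mashed banana: (2 cup + 14 tbsp = 2.875 cup) × 5/4 × 232 g/cup ≈ 834 g
chocolate chips: (1 tbsp + 2 tsp = 5/3 tbsp) × 5/4 ÷ 16 tbsp/cup × 170 g/cup ≈ 22 g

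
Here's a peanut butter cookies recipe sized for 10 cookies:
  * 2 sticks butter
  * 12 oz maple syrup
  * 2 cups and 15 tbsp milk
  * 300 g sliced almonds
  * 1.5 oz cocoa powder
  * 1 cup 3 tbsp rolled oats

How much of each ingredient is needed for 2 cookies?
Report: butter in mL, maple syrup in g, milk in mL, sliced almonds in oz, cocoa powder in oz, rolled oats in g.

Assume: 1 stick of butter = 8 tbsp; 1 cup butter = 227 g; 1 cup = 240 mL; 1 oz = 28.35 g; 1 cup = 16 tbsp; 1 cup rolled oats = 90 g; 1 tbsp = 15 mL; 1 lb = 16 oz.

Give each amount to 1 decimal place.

Scaling factor: 2/10 = 1/5 = 0.2.
butter: 2 stick × 1/5 × 8 tbsp/stick × 15 mL/tbsp = 48.0 mL
maple syrup: 12 oz × 1/5 × 28.35 g/oz ≈ 68.0 g
milk: (2 cup + 15 tbsp = 2.9375 cup) × 1/5 × 240 mL/cup = 141.0 mL
sliced almonds: 300 g × 1/5 ÷ 28.35 g/oz ≈ 2.1 oz
cocoa powder: 1.5 oz × 1/5 = 0.3 oz
rolled oats: (1 cup + 3 tbsp = 1.1875 cup) × 1/5 × 90 g/cup ≈ 21.4 g

butter: 48.0 mL; maple syrup: 68.0 g; milk: 141.0 mL; sliced almonds: 2.1 oz; cocoa powder: 0.3 oz; rolled oats: 21.4 g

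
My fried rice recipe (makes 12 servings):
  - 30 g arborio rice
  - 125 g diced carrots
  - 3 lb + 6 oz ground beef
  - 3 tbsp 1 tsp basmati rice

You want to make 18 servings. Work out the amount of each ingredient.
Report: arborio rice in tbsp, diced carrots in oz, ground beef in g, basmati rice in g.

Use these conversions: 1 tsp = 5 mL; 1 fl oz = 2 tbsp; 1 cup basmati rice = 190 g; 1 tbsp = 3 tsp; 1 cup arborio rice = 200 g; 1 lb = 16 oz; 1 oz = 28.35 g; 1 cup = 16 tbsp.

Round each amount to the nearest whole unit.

Scaling factor: 18/12 = 3/2 = 1.5.
arborio rice: 30 g × 3/2 ÷ 200 g/cup × 16 tbsp/cup ≈ 4 tbsp
diced carrots: 125 g × 3/2 ÷ 28.35 g/oz ≈ 7 oz
ground beef: (3 lb + 6 oz = 3.375 lb) × 3/2 × 16 oz/lb × 28.35 g/oz ≈ 2296 g
basmati rice: (3 tbsp + 1 tsp = 10/3 tbsp) × 3/2 ÷ 16 tbsp/cup × 190 g/cup ≈ 59 g

arborio rice: 4 tbsp; diced carrots: 7 oz; ground beef: 2296 g; basmati rice: 59 g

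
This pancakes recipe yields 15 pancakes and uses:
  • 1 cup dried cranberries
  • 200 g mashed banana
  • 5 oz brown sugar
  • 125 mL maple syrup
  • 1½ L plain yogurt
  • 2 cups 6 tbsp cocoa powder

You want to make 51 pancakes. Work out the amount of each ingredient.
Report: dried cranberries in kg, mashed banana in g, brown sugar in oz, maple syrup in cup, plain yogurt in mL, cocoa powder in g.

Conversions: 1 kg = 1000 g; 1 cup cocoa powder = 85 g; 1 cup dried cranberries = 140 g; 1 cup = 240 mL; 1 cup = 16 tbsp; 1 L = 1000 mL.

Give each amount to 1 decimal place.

Scaling factor: 51/15 = 17/5 = 3.4.
dried cranberries: 1 cup × 17/5 × 140 g/cup ÷ 1000 g/kg ≈ 0.5 kg
mashed banana: 200 g × 17/5 = 680.0 g
brown sugar: 5 oz × 17/5 = 17.0 oz
maple syrup: 125 mL × 17/5 ÷ 240 mL/cup ≈ 1.8 cup
plain yogurt: 1.5 L × 17/5 × 1000 mL/L = 5100.0 mL
cocoa powder: (2 cup + 6 tbsp = 2.375 cup) × 17/5 × 85 g/cup ≈ 686.4 g

dried cranberries: 0.5 kg; mashed banana: 680.0 g; brown sugar: 17.0 oz; maple syrup: 1.8 cup; plain yogurt: 5100.0 mL; cocoa powder: 686.4 g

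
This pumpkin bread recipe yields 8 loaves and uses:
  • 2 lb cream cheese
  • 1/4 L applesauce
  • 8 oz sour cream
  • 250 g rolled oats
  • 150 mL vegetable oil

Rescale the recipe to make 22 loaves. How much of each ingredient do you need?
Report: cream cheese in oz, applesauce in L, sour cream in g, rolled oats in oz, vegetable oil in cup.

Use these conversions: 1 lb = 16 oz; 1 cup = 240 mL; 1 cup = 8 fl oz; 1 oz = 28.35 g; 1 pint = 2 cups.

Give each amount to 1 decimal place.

Scaling factor: 22/8 = 11/4 = 2.75.
cream cheese: 2 lb × 11/4 × 16 oz/lb = 88.0 oz
applesauce: 0.25 L × 11/4 ≈ 0.7 L
sour cream: 8 oz × 11/4 × 28.35 g/oz = 623.7 g
rolled oats: 250 g × 11/4 ÷ 28.35 g/oz ≈ 24.3 oz
vegetable oil: 150 mL × 11/4 ÷ 240 mL/cup ≈ 1.7 cup

cream cheese: 88.0 oz; applesauce: 0.7 L; sour cream: 623.7 g; rolled oats: 24.3 oz; vegetable oil: 1.7 cup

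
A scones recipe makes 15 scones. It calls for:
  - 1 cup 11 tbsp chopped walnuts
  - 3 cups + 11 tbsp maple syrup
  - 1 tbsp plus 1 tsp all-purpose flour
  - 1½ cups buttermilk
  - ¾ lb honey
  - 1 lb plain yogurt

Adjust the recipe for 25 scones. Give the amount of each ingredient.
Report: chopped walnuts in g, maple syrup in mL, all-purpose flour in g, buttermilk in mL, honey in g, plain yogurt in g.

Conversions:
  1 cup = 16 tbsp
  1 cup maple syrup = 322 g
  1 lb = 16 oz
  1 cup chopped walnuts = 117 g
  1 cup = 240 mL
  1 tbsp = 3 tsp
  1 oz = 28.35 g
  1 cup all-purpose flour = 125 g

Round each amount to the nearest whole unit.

Scaling factor: 25/15 = 5/3.
chopped walnuts: (1 cup + 11 tbsp = 1.6875 cup) × 5/3 × 117 g/cup ≈ 329 g
maple syrup: (3 cup + 11 tbsp = 3.6875 cup) × 5/3 × 240 mL/cup = 1475 mL
all-purpose flour: (1 tbsp + 1 tsp = 4/3 tbsp) × 5/3 ÷ 16 tbsp/cup × 125 g/cup ≈ 17 g
buttermilk: 1.5 cup × 5/3 × 240 mL/cup = 600 mL
honey: 0.75 lb × 5/3 × 16 oz/lb × 28.35 g/oz = 567 g
plain yogurt: 1 lb × 5/3 × 16 oz/lb × 28.35 g/oz = 756 g

chopped walnuts: 329 g; maple syrup: 1475 mL; all-purpose flour: 17 g; buttermilk: 600 mL; honey: 567 g; plain yogurt: 756 g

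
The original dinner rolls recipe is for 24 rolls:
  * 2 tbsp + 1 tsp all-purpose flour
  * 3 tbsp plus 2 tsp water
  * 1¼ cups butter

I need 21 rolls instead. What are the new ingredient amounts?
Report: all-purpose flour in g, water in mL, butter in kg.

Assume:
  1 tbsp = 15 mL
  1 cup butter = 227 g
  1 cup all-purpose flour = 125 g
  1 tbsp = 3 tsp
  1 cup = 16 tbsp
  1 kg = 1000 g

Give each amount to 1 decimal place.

all-purpose flour: 16.0 g; water: 48.1 mL; butter: 0.2 kg

Scaling factor: 21/24 = 7/8 = 0.875.
all-purpose flour: (2 tbsp + 1 tsp = 7/3 tbsp) × 7/8 ÷ 16 tbsp/cup × 125 g/cup ≈ 16.0 g
water: (3 tbsp + 2 tsp = 11/3 tbsp) × 7/8 × 15 mL/tbsp ≈ 48.1 mL
butter: 1.25 cup × 7/8 × 227 g/cup ÷ 1000 g/kg ≈ 0.2 kg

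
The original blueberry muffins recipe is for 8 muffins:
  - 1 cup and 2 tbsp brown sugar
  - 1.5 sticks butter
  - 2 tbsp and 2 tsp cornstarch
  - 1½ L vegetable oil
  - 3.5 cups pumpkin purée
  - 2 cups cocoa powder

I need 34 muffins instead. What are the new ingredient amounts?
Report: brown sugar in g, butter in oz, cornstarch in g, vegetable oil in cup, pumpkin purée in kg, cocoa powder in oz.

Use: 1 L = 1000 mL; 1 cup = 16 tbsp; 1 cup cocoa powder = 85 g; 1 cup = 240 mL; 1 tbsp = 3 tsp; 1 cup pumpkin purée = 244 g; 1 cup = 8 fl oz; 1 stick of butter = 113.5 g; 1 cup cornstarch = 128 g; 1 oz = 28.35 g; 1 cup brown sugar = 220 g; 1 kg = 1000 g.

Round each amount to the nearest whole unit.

Scaling factor: 34/8 = 17/4 = 4.25.
brown sugar: (1 cup + 2 tbsp = 1.125 cup) × 17/4 × 220 g/cup ≈ 1052 g
butter: 1.5 stick × 17/4 × 113.5 g/stick ÷ 28.35 g/oz ≈ 26 oz
cornstarch: (2 tbsp + 2 tsp = 8/3 tbsp) × 17/4 ÷ 16 tbsp/cup × 128 g/cup ≈ 91 g
vegetable oil: 1.5 L × 17/4 × 1000 mL/L ÷ 240 mL/cup ≈ 27 cup
pumpkin purée: 3.5 cup × 17/4 × 244 g/cup ÷ 1000 g/kg ≈ 4 kg
cocoa powder: 2 cup × 17/4 × 85 g/cup ÷ 28.35 g/oz ≈ 25 oz

brown sugar: 1052 g; butter: 26 oz; cornstarch: 91 g; vegetable oil: 27 cup; pumpkin purée: 4 kg; cocoa powder: 25 oz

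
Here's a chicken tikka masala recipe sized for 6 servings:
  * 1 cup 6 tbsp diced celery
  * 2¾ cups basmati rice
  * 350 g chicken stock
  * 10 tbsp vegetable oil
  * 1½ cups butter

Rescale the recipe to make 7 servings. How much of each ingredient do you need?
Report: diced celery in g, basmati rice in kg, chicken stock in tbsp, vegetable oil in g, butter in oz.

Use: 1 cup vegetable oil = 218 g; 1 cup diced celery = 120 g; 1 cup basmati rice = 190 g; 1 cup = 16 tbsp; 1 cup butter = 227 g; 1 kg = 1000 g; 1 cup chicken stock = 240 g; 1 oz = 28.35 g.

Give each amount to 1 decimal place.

Scaling factor: 7/6.
diced celery: (1 cup + 6 tbsp = 1.375 cup) × 7/6 × 120 g/cup = 192.5 g
basmati rice: 2.75 cup × 7/6 × 190 g/cup ÷ 1000 g/kg ≈ 0.6 kg
chicken stock: 350 g × 7/6 ÷ 240 g/cup × 16 tbsp/cup ≈ 27.2 tbsp
vegetable oil: 10 tbsp × 7/6 ÷ 16 tbsp/cup × 218 g/cup ≈ 159.0 g
butter: 1.5 cup × 7/6 × 227 g/cup ÷ 28.35 g/oz ≈ 14.0 oz

diced celery: 192.5 g; basmati rice: 0.6 kg; chicken stock: 27.2 tbsp; vegetable oil: 159.0 g; butter: 14.0 oz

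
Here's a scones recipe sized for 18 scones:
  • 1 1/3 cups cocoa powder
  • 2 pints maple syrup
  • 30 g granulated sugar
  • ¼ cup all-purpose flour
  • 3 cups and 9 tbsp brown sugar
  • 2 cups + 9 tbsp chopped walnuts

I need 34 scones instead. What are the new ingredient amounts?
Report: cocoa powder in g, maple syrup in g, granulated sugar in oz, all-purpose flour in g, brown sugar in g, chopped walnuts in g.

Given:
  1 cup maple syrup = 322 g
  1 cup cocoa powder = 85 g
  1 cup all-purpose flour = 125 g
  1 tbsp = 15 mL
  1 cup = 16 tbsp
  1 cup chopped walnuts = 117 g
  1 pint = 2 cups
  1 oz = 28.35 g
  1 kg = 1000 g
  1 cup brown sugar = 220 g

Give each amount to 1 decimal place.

Scaling factor: 34/18 = 17/9.
cocoa powder: 4/3 cup × 17/9 × 85 g/cup ≈ 214.1 g
maple syrup: 2 pint × 17/9 × 2 cup/pint × 322 g/cup ≈ 2432.9 g
granulated sugar: 30 g × 17/9 ÷ 28.35 g/oz ≈ 2.0 oz
all-purpose flour: 0.25 cup × 17/9 × 125 g/cup ≈ 59.0 g
brown sugar: (3 cup + 9 tbsp = 3.5625 cup) × 17/9 × 220 g/cup ≈ 1480.4 g
chopped walnuts: (2 cup + 9 tbsp = 2.5625 cup) × 17/9 × 117 g/cup ≈ 566.3 g

cocoa powder: 214.1 g; maple syrup: 2432.9 g; granulated sugar: 2.0 oz; all-purpose flour: 59.0 g; brown sugar: 1480.4 g; chopped walnuts: 566.3 g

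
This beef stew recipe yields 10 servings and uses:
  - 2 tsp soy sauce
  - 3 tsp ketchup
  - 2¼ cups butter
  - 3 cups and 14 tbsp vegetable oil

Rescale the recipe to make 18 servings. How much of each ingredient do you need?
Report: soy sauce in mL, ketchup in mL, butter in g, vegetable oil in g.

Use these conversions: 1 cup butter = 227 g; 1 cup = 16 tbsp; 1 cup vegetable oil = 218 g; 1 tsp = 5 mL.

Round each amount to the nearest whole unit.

Scaling factor: 18/10 = 9/5 = 1.8.
soy sauce: 2 tsp × 9/5 × 5 mL/tsp = 18 mL
ketchup: 3 tsp × 9/5 × 5 mL/tsp = 27 mL
butter: 2.25 cup × 9/5 × 227 g/cup ≈ 919 g
vegetable oil: (3 cup + 14 tbsp = 3.875 cup) × 9/5 × 218 g/cup ≈ 1521 g

soy sauce: 18 mL; ketchup: 27 mL; butter: 919 g; vegetable oil: 1521 g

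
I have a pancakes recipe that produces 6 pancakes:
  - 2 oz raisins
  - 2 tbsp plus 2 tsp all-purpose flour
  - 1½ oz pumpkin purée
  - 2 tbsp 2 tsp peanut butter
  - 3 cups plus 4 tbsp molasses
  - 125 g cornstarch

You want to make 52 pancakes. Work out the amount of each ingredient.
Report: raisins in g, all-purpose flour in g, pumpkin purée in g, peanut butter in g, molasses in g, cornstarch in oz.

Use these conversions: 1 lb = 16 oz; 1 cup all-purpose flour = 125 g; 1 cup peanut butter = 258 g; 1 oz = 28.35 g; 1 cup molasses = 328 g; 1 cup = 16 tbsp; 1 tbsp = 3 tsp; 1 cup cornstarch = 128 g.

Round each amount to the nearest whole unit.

Scaling factor: 52/6 = 26/3.
raisins: 2 oz × 26/3 × 28.35 g/oz ≈ 491 g
all-purpose flour: (2 tbsp + 2 tsp = 8/3 tbsp) × 26/3 ÷ 16 tbsp/cup × 125 g/cup ≈ 181 g
pumpkin purée: 1.5 oz × 26/3 × 28.35 g/oz ≈ 369 g
peanut butter: (2 tbsp + 2 tsp = 8/3 tbsp) × 26/3 ÷ 16 tbsp/cup × 258 g/cup ≈ 373 g
molasses: (3 cup + 4 tbsp = 3.25 cup) × 26/3 × 328 g/cup ≈ 9239 g
cornstarch: 125 g × 26/3 ÷ 28.35 g/oz ≈ 38 oz

raisins: 491 g; all-purpose flour: 181 g; pumpkin purée: 369 g; peanut butter: 373 g; molasses: 9239 g; cornstarch: 38 oz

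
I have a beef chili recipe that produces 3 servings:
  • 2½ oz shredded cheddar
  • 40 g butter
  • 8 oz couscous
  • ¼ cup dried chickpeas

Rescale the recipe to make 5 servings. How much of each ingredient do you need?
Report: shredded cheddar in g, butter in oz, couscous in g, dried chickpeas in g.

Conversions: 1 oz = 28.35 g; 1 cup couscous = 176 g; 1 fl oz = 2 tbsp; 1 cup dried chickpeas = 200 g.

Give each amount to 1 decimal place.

shredded cheddar: 118.1 g; butter: 2.4 oz; couscous: 378.0 g; dried chickpeas: 83.3 g

Scaling factor: 5/3.
shredded cheddar: 2.5 oz × 5/3 × 28.35 g/oz ≈ 118.1 g
butter: 40 g × 5/3 ÷ 28.35 g/oz ≈ 2.4 oz
couscous: 8 oz × 5/3 × 28.35 g/oz = 378.0 g
dried chickpeas: 0.25 cup × 5/3 × 200 g/cup ≈ 83.3 g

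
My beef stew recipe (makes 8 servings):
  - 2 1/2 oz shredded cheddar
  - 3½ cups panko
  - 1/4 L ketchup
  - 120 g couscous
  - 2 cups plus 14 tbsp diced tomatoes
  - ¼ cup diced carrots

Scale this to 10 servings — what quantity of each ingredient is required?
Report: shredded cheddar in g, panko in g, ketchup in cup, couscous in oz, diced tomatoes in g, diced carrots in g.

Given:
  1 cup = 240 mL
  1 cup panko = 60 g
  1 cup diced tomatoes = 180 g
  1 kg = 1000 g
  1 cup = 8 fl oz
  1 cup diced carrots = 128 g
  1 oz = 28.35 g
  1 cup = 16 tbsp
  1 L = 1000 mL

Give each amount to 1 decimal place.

shredded cheddar: 88.6 g; panko: 262.5 g; ketchup: 1.3 cup; couscous: 5.3 oz; diced tomatoes: 646.9 g; diced carrots: 40.0 g

Scaling factor: 10/8 = 5/4 = 1.25.
shredded cheddar: 2.5 oz × 5/4 × 28.35 g/oz ≈ 88.6 g
panko: 3.5 cup × 5/4 × 60 g/cup = 262.5 g
ketchup: 0.25 L × 5/4 × 1000 mL/L ÷ 240 mL/cup ≈ 1.3 cup
couscous: 120 g × 5/4 ÷ 28.35 g/oz ≈ 5.3 oz
diced tomatoes: (2 cup + 14 tbsp = 2.875 cup) × 5/4 × 180 g/cup ≈ 646.9 g
diced carrots: 0.25 cup × 5/4 × 128 g/cup = 40.0 g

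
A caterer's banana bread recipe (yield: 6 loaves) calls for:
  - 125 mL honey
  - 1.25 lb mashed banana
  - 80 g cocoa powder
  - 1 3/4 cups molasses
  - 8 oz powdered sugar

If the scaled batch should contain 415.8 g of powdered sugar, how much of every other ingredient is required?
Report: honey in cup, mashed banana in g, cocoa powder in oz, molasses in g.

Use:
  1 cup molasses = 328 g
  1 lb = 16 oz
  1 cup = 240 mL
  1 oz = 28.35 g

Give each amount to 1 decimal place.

The original recipe has 226.8 g of powdered sugar, so the scaling factor is 415.8 ÷ 226.8 = 11/6.
honey: 125 mL × 11/6 ÷ 240 mL/cup ≈ 1.0 cup
mashed banana: 1.25 lb × 11/6 × 16 oz/lb × 28.35 g/oz = 1039.5 g
cocoa powder: 80 g × 11/6 ÷ 28.35 g/oz ≈ 5.2 oz
molasses: 1.75 cup × 11/6 × 328 g/cup ≈ 1052.3 g

honey: 1.0 cup; mashed banana: 1039.5 g; cocoa powder: 5.2 oz; molasses: 1052.3 g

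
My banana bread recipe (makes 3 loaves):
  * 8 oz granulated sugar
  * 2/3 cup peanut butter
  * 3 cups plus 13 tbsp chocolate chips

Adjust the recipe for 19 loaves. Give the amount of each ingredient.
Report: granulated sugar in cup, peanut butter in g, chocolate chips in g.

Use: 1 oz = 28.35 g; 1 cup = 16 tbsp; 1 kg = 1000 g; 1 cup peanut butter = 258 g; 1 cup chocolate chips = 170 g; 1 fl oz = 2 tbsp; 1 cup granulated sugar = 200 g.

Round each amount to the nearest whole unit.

Scaling factor: 19/3.
granulated sugar: 8 oz × 19/3 × 28.35 g/oz ÷ 200 g/cup ≈ 7 cup
peanut butter: 2/3 cup × 19/3 × 258 g/cup ≈ 1089 g
chocolate chips: (3 cup + 13 tbsp = 3.8125 cup) × 19/3 × 170 g/cup ≈ 4105 g

granulated sugar: 7 cup; peanut butter: 1089 g; chocolate chips: 4105 g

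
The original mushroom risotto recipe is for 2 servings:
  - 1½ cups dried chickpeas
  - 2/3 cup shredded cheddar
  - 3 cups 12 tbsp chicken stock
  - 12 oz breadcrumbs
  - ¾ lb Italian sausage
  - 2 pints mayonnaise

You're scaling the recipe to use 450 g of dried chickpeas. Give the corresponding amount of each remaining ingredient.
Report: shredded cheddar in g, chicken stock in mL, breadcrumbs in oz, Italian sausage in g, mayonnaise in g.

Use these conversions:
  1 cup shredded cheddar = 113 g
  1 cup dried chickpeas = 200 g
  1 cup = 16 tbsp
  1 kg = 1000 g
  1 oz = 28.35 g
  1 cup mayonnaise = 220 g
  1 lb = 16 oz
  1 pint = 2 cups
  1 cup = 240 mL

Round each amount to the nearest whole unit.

The original recipe has 300 g of dried chickpeas, so the scaling factor is 450 ÷ 300 = 3/2 = 1.5.
shredded cheddar: 2/3 cup × 3/2 × 113 g/cup = 113 g
chicken stock: (3 cup + 12 tbsp = 3.75 cup) × 3/2 × 240 mL/cup = 1350 mL
breadcrumbs: 12 oz × 3/2 = 18 oz
Italian sausage: 0.75 lb × 3/2 × 16 oz/lb × 28.35 g/oz ≈ 510 g
mayonnaise: 2 pint × 3/2 × 2 cup/pint × 220 g/cup = 1320 g

shredded cheddar: 113 g; chicken stock: 1350 mL; breadcrumbs: 18 oz; Italian sausage: 510 g; mayonnaise: 1320 g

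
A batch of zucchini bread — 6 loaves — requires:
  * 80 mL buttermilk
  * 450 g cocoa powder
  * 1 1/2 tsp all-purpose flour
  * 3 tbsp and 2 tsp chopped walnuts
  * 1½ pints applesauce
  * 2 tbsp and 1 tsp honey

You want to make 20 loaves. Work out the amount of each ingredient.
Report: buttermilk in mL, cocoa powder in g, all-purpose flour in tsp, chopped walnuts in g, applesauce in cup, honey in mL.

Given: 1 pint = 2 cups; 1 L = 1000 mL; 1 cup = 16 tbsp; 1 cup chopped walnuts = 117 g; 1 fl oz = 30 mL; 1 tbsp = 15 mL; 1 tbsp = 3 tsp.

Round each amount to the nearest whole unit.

Scaling factor: 20/6 = 10/3.
buttermilk: 80 mL × 10/3 ≈ 267 mL
cocoa powder: 450 g × 10/3 = 1500 g
all-purpose flour: 1.5 tsp × 10/3 = 5 tsp
chopped walnuts: (3 tbsp + 2 tsp = 11/3 tbsp) × 10/3 ÷ 16 tbsp/cup × 117 g/cup ≈ 89 g
applesauce: 1.5 pint × 10/3 × 2 cup/pint = 10 cup
honey: (2 tbsp + 1 tsp = 7/3 tbsp) × 10/3 × 15 mL/tbsp ≈ 117 mL

buttermilk: 267 mL; cocoa powder: 1500 g; all-purpose flour: 5 tsp; chopped walnuts: 89 g; applesauce: 10 cup; honey: 117 mL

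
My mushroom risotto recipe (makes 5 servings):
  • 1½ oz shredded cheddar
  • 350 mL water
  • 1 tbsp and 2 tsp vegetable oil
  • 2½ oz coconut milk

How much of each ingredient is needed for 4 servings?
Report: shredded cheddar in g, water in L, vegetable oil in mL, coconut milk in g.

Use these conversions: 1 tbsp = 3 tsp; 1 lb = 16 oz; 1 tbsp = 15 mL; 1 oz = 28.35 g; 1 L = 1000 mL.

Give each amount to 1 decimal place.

Scaling factor: 4/5 = 0.8.
shredded cheddar: 1.5 oz × 4/5 × 28.35 g/oz ≈ 34.0 g
water: 350 mL × 4/5 ÷ 1000 mL/L ≈ 0.3 L
vegetable oil: (1 tbsp + 2 tsp = 5/3 tbsp) × 4/5 × 15 mL/tbsp = 20.0 mL
coconut milk: 2.5 oz × 4/5 × 28.35 g/oz = 56.7 g

shredded cheddar: 34.0 g; water: 0.3 L; vegetable oil: 20.0 mL; coconut milk: 56.7 g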